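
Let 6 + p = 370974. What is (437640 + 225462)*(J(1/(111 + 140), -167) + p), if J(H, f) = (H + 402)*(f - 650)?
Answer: 7078757743134/251 ≈ 2.8202e+10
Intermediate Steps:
p = 370968 (p = -6 + 370974 = 370968)
J(H, f) = (-650 + f)*(402 + H) (J(H, f) = (402 + H)*(-650 + f) = (-650 + f)*(402 + H))
(437640 + 225462)*(J(1/(111 + 140), -167) + p) = (437640 + 225462)*((-261300 - 650/(111 + 140) + 402*(-167) - 167/(111 + 140)) + 370968) = 663102*((-261300 - 650/251 - 67134 - 167/251) + 370968) = 663102*(-82437751/251 + 370968) = 663102*(10675217/251) = 7078757743134/251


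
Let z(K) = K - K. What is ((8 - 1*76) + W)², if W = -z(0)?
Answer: 4624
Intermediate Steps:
z(K) = 0
W = 0 (W = -1*0 = 0)
((8 - 1*76) + W)² = ((8 - 1*76) + 0)² = ((8 - 76) + 0)² = (-68 + 0)² = (-68)² = 4624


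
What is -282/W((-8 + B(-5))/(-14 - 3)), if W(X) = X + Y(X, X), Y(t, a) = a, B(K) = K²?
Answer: 141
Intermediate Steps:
W(X) = 2*X (W(X) = X + X = 2*X)
-282/W((-8 + B(-5))/(-14 - 3)) = -282*(-14 - 3)/(2*(-8 + (-5)²)) = -282*(-17/(2*(-8 + 25))) = -282/(2*(17*(-1/17))) = -282/(2*(-1)) = -282/(-2) = -282*(-½) = 141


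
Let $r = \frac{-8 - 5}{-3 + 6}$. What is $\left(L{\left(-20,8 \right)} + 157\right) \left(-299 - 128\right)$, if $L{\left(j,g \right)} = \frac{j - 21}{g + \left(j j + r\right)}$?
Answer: $- \frac{11590244}{173} \approx -66996.0$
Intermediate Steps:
$r = - \frac{13}{3} \approx -4.3333$
$L{\left(j,g \right)} = \frac{-21 + j}{- \frac{13}{3} + g + j^{2}}$ ($L{\left(j,g \right)} = \frac{j - 21}{g + \left(j j - \frac{13}{3}\right)} = \frac{-21 + j}{g + \left(j^{2} - \frac{13}{3}\right)} = \frac{-21 + j}{g + \left(- \frac{13}{3} + j^{2}\right)} = \frac{-21 + j}{- \frac{13}{3} + g + j^{2}}$)
$\left(L{\left(-20,8 \right)} + 157\right) \left(-299 - 128\right) = \left(\frac{3 \left(-21 - 20\right)}{-13 + 3 \cdot 8 + 3 \left(-20\right)^{2}} + 157\right) \left(-299 - 128\right) = \left(3 \frac{1}{-13 + 24 + 3 \cdot 400} \left(-41\right) + 157\right) \left(-427\right) = \left(3 \frac{1}{-13 + 24 + 1200} \left(-41\right) + 157\right) \left(-427\right) = \left(3 \cdot \frac{1}{1211} \left(-41\right) + 157\right) \left(-427\right) = \left(- \frac{123}{1211} + 157\right) \left(-427\right) = \frac{190004}{1211} \left(-427\right) = - \frac{11590244}{173}$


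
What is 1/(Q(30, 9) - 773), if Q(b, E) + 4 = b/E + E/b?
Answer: -30/23201 ≈ -0.0012930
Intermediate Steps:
Q(b, E) = -4 + E/b + b/E (Q(b, E) = -4 + (b/E + E/b) = -4 + (E/b + b/E) = -4 + E/b + b/E)
1/(Q(30, 9) - 773) = 1/((-4 + 9/30 + 30/9) - 773) = 1/((-4 + 9*(1/30) + 30*(1/9)) - 773) = 1/((-4 + 3/10 + 10/3) - 773) = 1/(-11/30 - 773) = 1/(-23201/30) = -30/23201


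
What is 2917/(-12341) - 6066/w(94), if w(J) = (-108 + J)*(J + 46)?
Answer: 4938799/1727740 ≈ 2.8585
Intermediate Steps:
w(J) = (-108 + J)*(46 + J)
2917/(-12341) - 6066/w(94) = 2917/(-12341) - 6066/(-4968 + 94² - 62*94) = 2917*(-1/12341) - 6066/(-4968 + 8836 - 5828) = -2917/12341 - 6066/(-1960) = -2917/12341 - 6066*(-1/1960) = -2917/12341 + 3033/980 = 4938799/1727740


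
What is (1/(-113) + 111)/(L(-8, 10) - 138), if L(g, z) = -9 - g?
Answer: -12542/15707 ≈ -0.79850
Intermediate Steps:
(1/(-113) + 111)/(L(-8, 10) - 138) = (1/(-113) + 111)/((-9 - 1*(-8)) - 138) = (-1/113 + 111)/((-9 + 8) - 138) = (12542/113)/(-1 - 138) = (12542/113)/(-139) = -1/139*12542/113 = -12542/15707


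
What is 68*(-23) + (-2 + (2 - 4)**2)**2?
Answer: -1560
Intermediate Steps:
68*(-23) + (-2 + (2 - 4)**2)**2 = -1564 + (-2 + (-2)**2)**2 = -1564 + (-2 + 4)**2 = -1564 + 2**2 = -1564 + 4 = -1560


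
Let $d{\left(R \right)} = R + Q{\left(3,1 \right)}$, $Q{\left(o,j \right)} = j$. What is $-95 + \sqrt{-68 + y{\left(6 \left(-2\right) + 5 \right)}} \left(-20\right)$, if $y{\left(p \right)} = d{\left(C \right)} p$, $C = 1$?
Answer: $-95 - 20 i \sqrt{82} \approx -95.0 - 181.11 i$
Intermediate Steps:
$d{\left(R \right)} = 1 + R$ ($d{\left(R \right)} = R + 1 = 1 + R$)
$y{\left(p \right)} = 2 p$ ($y{\left(p \right)} = \left(1 + 1\right) p = 2 p$)
$-95 + \sqrt{-68 + y{\left(6 \left(-2\right) + 5 \right)}} \left(-20\right) = -95 + \sqrt{-68 + 2 \left(6 \left(-2\right) + 5\right)} \left(-20\right) = -95 + \sqrt{-68 + 2 \left(-12 + 5\right)} \left(-20\right) = -95 + \sqrt{-68 + 2 \left(-7\right)} \left(-20\right) = -95 + \sqrt{-68 - 14} \left(-20\right) = -95 + \sqrt{-82} \left(-20\right) = -95 + i \sqrt{82} \left(-20\right) = -95 - 20 i \sqrt{82}$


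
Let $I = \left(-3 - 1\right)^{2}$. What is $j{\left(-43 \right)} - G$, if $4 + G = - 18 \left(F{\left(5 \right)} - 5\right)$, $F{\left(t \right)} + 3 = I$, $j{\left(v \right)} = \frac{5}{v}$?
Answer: $\frac{6359}{43} \approx 147.88$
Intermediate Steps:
$I = 16$ ($I = \left(-4\right)^{2} = 16$)
$F{\left(t \right)} = 13$ ($F{\left(t \right)} = -3 + 16 = 13$)
$G = -148$ ($G = -4 - 18 \left(13 - 5\right) = -4 - 144 = -148$)
$j{\left(-43 \right)} - G = \frac{5}{-43} - -148 = 5 \left(- \frac{1}{43}\right) + 148 = - \frac{5}{43} + 148 = \frac{6359}{43}$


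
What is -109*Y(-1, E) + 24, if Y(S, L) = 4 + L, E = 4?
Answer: -848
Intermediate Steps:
-109*Y(-1, E) + 24 = -109*(4 + 4) + 24 = -109*8 + 24 = -872 + 24 = -848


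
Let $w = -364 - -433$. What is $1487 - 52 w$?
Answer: $-2101$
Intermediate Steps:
$w = 69$ ($w = -364 + 433 = 69$)
$1487 - 52 w = 1487 - 3588 = -2101$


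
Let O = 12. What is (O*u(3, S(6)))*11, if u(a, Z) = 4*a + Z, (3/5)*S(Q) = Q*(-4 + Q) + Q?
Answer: 5544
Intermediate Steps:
S(Q) = 5*Q/3 + 5*Q*(-4 + Q)/3 (S(Q) = 5*(Q*(-4 + Q) + Q)/3 = 5*(Q + Q*(-4 + Q))/3 = 5*Q/3 + 5*Q*(-4 + Q)/3)
u(a, Z) = Z + 4*a
(O*u(3, S(6)))*11 = (12*((5/3)*6*(-3 + 6) + 4*3))*11 = (12*((5/3)*6*3 + 12))*11 = (12*(30 + 12))*11 = (12*42)*11 = 504*11 = 5544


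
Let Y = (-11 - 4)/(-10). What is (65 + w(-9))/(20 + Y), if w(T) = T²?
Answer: 292/43 ≈ 6.7907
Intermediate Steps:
Y = 3/2 (Y = -15*(-⅒) = 3/2 ≈ 1.5000)
(65 + w(-9))/(20 + Y) = (65 + (-9)²)/(20 + 3/2) = (65 + 81)/(43/2) = 146*(2/43) = 292/43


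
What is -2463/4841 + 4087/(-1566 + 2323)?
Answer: 17920676/3664637 ≈ 4.8902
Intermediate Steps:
-2463/4841 + 4087/(-1566 + 2323) = -2463*1/4841 + 4087/757 = -2463/4841 + 4087*(1/757) = -2463/4841 + 4087/757 = 17920676/3664637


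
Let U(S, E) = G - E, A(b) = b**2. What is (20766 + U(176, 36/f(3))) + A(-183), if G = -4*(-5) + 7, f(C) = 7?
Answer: 379938/7 ≈ 54277.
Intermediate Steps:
G = 27 (G = 20 + 7 = 27)
U(S, E) = 27 - E
(20766 + U(176, 36/f(3))) + A(-183) = (20766 + (27 - 36/7)) + (-183)**2 = (20766 + (27 - 36/7)) + 33489 = (20766 + 153/7) + 33489 = 145515/7 + 33489 = 379938/7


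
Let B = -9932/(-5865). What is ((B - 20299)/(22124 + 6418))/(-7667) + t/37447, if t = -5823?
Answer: -7469053059272789/48061233428405670 ≈ -0.15541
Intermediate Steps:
B = 9932/5865 (B = -9932*(-1/5865) = 9932/5865 ≈ 1.6934)
((B - 20299)/(22124 + 6418))/(-7667) + t/37447 = ((9932/5865 - 20299)/(22124 + 6418))/(-7667) - 5823/37447 = -119043703/5865/28542*(-1/7667) - 5823*1/37447 = -119043703/5865*1/28542*(-1/7667) - 5823/37447 = -119043703/167398830*(-1/7667) - 5823/37447 = 119043703/1283446829610 - 5823/37447 = -7469053059272789/48061233428405670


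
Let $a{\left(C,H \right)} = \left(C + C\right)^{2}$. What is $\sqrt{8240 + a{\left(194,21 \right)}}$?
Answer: $8 \sqrt{2481} \approx 398.48$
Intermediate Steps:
$a{\left(C,H \right)} = 4 C^{2}$ ($a{\left(C,H \right)} = \left(2 C\right)^{2} = 4 C^{2}$)
$\sqrt{8240 + a{\left(194,21 \right)}} = \sqrt{8240 + 4 \cdot 194^{2}} = \sqrt{8240 + 4 \cdot 37636} = \sqrt{8240 + 150544} = \sqrt{158784} = 8 \sqrt{2481}$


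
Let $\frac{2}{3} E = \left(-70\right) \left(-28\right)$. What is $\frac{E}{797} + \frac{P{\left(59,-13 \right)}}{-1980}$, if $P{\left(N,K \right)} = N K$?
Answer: $\frac{6432499}{1578060} \approx 4.0762$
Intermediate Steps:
$E = 2940$ ($E = \frac{3 \left(\left(-70\right) \left(-28\right)\right)}{2} = \frac{3}{2} \cdot 1960 = 2940$)
$P{\left(N,K \right)} = K N$
$\frac{E}{797} + \frac{P{\left(59,-13 \right)}}{-1980} = \frac{2940}{797} + \frac{\left(-13\right) 59}{-1980} = 2940 \cdot \frac{1}{797} - - \frac{767}{1980} = \frac{2940}{797} + \frac{767}{1980} = \frac{6432499}{1578060}$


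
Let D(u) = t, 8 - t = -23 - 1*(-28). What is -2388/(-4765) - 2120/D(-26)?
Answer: -10094636/14295 ≈ -706.17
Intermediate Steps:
t = 3 (t = 8 - (-23 - 1*(-28)) = 8 - (-23 + 28) = 8 - 1*5 = 8 - 5 = 3)
D(u) = 3
-2388/(-4765) - 2120/D(-26) = -2388/(-4765) - 2120/3 = -2388*(-1/4765) - 2120*⅓ = 2388/4765 - 2120/3 = -10094636/14295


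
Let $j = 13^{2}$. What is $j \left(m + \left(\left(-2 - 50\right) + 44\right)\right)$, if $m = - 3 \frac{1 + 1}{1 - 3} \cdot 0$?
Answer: $-1352$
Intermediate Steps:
$j = 169$
$m = 0$ ($m = - 3 \frac{2}{-2} \cdot 0 = - 3 \cdot 2 \left(- \frac{1}{2}\right) 0 = \left(-3\right) \left(-1\right) 0 = 3 \cdot 0 = 0$)
$j \left(m + \left(\left(-2 - 50\right) + 44\right)\right) = 169 \left(0 + \left(\left(-2 - 50\right) + 44\right)\right) = 169 \left(0 + \left(-52 + 44\right)\right) = 169 \left(0 - 8\right) = 169 \left(-8\right) = -1352$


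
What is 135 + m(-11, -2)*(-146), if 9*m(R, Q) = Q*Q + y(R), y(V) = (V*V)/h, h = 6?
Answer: -6940/27 ≈ -257.04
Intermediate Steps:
y(V) = V**2/6 (y(V) = (V*V)/6 = V**2*(1/6) = V**2/6)
m(R, Q) = Q**2/9 + R**2/54 (m(R, Q) = (Q*Q + R**2/6)/9 = (Q**2 + R**2/6)/9 = Q**2/9 + R**2/54)
135 + m(-11, -2)*(-146) = 135 + ((1/9)*(-2)**2 + (1/54)*(-11)**2)*(-146) = 135 + ((1/9)*4 + (1/54)*121)*(-146) = 135 + (4/9 + 121/54)*(-146) = 135 + (145/54)*(-146) = 135 - 10585/27 = -6940/27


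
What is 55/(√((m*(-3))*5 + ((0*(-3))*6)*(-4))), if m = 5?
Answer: -11*I*√3/3 ≈ -6.3509*I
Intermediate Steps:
55/(√((m*(-3))*5 + ((0*(-3))*6)*(-4))) = 55/(√((5*(-3))*5 + ((0*(-3))*6)*(-4))) = 55/(√(-15*5 + (0*6)*(-4))) = 55/(√(-75 + 0*(-4))) = 55/(√(-75 + 0)) = 55/(√(-75)) = 55/((5*I*√3)) = 55*(-I*√3/15) = -11*I*√3/3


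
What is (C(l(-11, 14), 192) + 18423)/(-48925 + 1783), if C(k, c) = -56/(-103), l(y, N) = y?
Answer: -1897625/4855626 ≈ -0.39081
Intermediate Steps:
C(k, c) = 56/103 (C(k, c) = -56*(-1/103) = 56/103)
(C(l(-11, 14), 192) + 18423)/(-48925 + 1783) = (56/103 + 18423)/(-48925 + 1783) = (1897625/103)/(-47142) = (1897625/103)*(-1/47142) = -1897625/4855626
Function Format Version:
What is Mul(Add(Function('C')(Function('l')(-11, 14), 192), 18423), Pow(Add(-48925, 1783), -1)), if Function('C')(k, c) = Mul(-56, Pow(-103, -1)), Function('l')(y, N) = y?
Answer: Rational(-1897625, 4855626) ≈ -0.39081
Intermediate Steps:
Function('C')(k, c) = Rational(56, 103) (Function('C')(k, c) = Mul(-56, Rational(-1, 103)) = Rational(56, 103))
Mul(Add(Function('C')(Function('l')(-11, 14), 192), 18423), Pow(Add(-48925, 1783), -1)) = Mul(Add(Rational(56, 103), 18423), Pow(Add(-48925, 1783), -1)) = Mul(Rational(1897625, 103), Pow(-47142, -1)) = Mul(Rational(1897625, 103), Rational(-1, 47142)) = Rational(-1897625, 4855626)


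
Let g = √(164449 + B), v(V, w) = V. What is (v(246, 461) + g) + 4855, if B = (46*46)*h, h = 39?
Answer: 5101 + √246973 ≈ 5598.0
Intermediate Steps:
B = 82524 (B = (46*46)*39 = 2116*39 = 82524)
g = √246973 (g = √(164449 + 82524) = √246973 ≈ 496.96)
(v(246, 461) + g) + 4855 = (246 + √246973) + 4855 = 5101 + √246973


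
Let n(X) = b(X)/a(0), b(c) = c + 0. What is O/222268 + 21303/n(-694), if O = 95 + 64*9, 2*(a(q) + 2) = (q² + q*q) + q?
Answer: 4735208041/77126996 ≈ 61.395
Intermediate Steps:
b(c) = c
a(q) = -2 + q² + q/2 (a(q) = -2 + ((q² + q*q) + q)/2 = -2 + ((q² + q²) + q)/2 = -2 + (2*q² + q)/2 = -2 + (q + 2*q²)/2 = -2 + (q² + q/2) = -2 + q² + q/2)
O = 671 (O = 95 + 576 = 671)
n(X) = -X/2 (n(X) = X/(-2 + 0² + (½)*0) = X/(-2 + 0 + 0) = X/(-2) = X*(-½) = -X/2)
O/222268 + 21303/n(-694) = 671/222268 + 21303/((-½*(-694))) = 671*(1/222268) + 21303/347 = 671/222268 + 21303*(1/347) = 671/222268 + 21303/347 = 4735208041/77126996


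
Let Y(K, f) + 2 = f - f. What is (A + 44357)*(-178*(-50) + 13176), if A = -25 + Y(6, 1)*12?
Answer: 978143408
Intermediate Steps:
Y(K, f) = -2 (Y(K, f) = -2 + (f - f) = -2 + 0 = -2)
A = -49 (A = -25 - 2*12 = -25 - 24 = -49)
(A + 44357)*(-178*(-50) + 13176) = (-49 + 44357)*(-178*(-50) + 13176) = 44308*(8900 + 13176) = 44308*22076 = 978143408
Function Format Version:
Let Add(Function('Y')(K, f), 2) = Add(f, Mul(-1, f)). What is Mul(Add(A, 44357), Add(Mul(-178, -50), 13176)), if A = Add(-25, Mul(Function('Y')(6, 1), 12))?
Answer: 978143408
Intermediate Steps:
Function('Y')(K, f) = -2 (Function('Y')(K, f) = Add(-2, Add(f, Mul(-1, f))) = Add(-2, 0) = -2)
A = -49 (A = Add(-25, Mul(-2, 12)) = Add(-25, -24) = -49)
Mul(Add(A, 44357), Add(Mul(-178, -50), 13176)) = Mul(Add(-49, 44357), Add(Mul(-178, -50), 13176)) = Mul(44308, Add(8900, 13176)) = Mul(44308, 22076) = 978143408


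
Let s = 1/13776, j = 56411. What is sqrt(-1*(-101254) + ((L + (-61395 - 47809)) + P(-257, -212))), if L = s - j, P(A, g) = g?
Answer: I*sqrt(765909134067)/3444 ≈ 254.11*I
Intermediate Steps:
s = 1/13776 ≈ 7.2590e-5
L = -777117935/13776 (L = 1/13776 - 1*56411 = 1/13776 - 56411 = -777117935/13776 ≈ -56411.)
sqrt(-1*(-101254) + ((L + (-61395 - 47809)) + P(-257, -212))) = sqrt(-1*(-101254) + ((-777117935/13776 + (-61395 - 47809)) - 212)) = sqrt(101254 + ((-777117935/13776 - 109204) - 212)) = sqrt(101254 + (-2281512239/13776 - 212)) = sqrt(101254 - 2284432751/13776) = sqrt(-889557647/13776) = I*sqrt(765909134067)/3444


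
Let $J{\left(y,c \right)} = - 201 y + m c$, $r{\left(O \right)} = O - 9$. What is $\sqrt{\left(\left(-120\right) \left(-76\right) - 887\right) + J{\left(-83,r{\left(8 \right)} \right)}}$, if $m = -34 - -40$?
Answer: $\sqrt{24910} \approx 157.83$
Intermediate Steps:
$m = 6$ ($m = -34 + 40 = 6$)
$r{\left(O \right)} = -9 + O$
$J{\left(y,c \right)} = - 201 y + 6 c$
$\sqrt{\left(\left(-120\right) \left(-76\right) - 887\right) + J{\left(-83,r{\left(8 \right)} \right)}} = \sqrt{\left(\left(-120\right) \left(-76\right) - 887\right) + \left(\left(-201\right) \left(-83\right) + 6 \left(-9 + 8\right)\right)} = \sqrt{\left(9120 - 887\right) + \left(16683 + 6 \left(-1\right)\right)} = \sqrt{8233 + \left(16683 - 6\right)} = \sqrt{8233 + 16677} = \sqrt{24910}$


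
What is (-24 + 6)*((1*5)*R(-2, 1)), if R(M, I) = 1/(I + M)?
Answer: 90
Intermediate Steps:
(-24 + 6)*((1*5)*R(-2, 1)) = (-24 + 6)*((1*5)/(1 - 2)) = -90/(-1) = -90*(-1) = -18*(-5) = 90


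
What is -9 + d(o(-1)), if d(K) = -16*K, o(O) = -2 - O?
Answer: 7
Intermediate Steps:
-9 + d(o(-1)) = -9 - 16*(-2 - 1*(-1)) = -9 - 16*(-2 + 1) = -9 - 16*(-1) = -9 + 16 = 7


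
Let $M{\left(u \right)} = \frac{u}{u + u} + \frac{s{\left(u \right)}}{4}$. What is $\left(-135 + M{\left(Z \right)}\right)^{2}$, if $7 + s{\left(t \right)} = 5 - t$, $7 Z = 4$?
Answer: $\frac{894916}{49} \approx 18264.0$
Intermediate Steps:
$Z = \frac{4}{7}$ ($Z = \frac{1}{7} \cdot 4 = \frac{4}{7} \approx 0.57143$)
$s{\left(t \right)} = -2 - t$ ($s{\left(t \right)} = -7 - \left(-5 + t\right) = -2 - t$)
$M{\left(u \right)} = - \frac{u}{4}$ ($M{\left(u \right)} = \frac{u}{u + u} + \frac{-2 - u}{4} = \frac{u}{2 u} + \left(-2 - u\right) \frac{1}{4} = u \frac{1}{2 u} - \left(\frac{1}{2} + \frac{u}{4}\right) = \frac{1}{2} - \left(\frac{1}{2} + \frac{u}{4}\right) = - \frac{u}{4}$)
$\left(-135 + M{\left(Z \right)}\right)^{2} = \left(-135 - \frac{1}{7}\right)^{2} = \left(- \frac{946}{7}\right)^{2} = \frac{894916}{49}$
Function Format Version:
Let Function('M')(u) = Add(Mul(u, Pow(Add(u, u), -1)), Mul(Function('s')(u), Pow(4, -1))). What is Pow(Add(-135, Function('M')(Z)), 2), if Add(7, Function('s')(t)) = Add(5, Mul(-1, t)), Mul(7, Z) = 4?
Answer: Rational(894916, 49) ≈ 18264.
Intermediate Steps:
Z = Rational(4, 7) (Z = Mul(Rational(1, 7), 4) = Rational(4, 7) ≈ 0.57143)
Function('s')(t) = Add(-2, Mul(-1, t)) (Function('s')(t) = Add(-7, Add(5, Mul(-1, t))) = Add(-2, Mul(-1, t)))
Function('M')(u) = Mul(Rational(-1, 4), u) (Function('M')(u) = Add(Mul(u, Pow(Add(u, u), -1)), Mul(Add(-2, Mul(-1, u)), Pow(4, -1))) = Add(Mul(u, Pow(Mul(2, u), -1)), Mul(Add(-2, Mul(-1, u)), Rational(1, 4))) = Add(Mul(u, Mul(Rational(1, 2), Pow(u, -1))), Add(Rational(-1, 2), Mul(Rational(-1, 4), u))) = Add(Rational(1, 2), Add(Rational(-1, 2), Mul(Rational(-1, 4), u))) = Mul(Rational(-1, 4), u))
Pow(Add(-135, Function('M')(Z)), 2) = Pow(Add(-135, Mul(Rational(-1, 4), Rational(4, 7))), 2) = Pow(Add(-135, Rational(-1, 7)), 2) = Pow(Rational(-946, 7), 2) = Rational(894916, 49)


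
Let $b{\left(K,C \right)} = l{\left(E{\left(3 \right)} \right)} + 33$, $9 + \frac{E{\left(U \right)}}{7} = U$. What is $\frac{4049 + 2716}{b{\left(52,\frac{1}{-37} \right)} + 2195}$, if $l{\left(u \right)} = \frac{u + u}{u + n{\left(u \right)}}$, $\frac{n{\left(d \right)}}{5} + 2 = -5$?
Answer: $\frac{14883}{4904} \approx 3.0349$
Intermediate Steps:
$E{\left(U \right)} = -63 + 7 U$
$n{\left(d \right)} = -35$ ($n{\left(d \right)} = -10 + 5 \left(-5\right) = -10 - 25 = -35$)
$l{\left(u \right)} = \frac{2 u}{-35 + u}$ ($l{\left(u \right)} = \frac{u + u}{u - 35} = \frac{2 u}{-35 + u}$)
$b{\left(K,C \right)} = \frac{375}{11}$ ($b{\left(K,C \right)} = \frac{2 \left(-63 + 7 \cdot 3\right)}{-35 + \left(-63 + 7 \cdot 3\right)} + 33 = \frac{2 \left(-63 + 21\right)}{-35 + \left(-63 + 21\right)} + 33 = 2 \left(-42\right) \frac{1}{-35 - 42} + 33 = 2 \left(-42\right) \frac{1}{-77} + 33 = 2 \left(-42\right) \left(- \frac{1}{77}\right) + 33 = \frac{12}{11} + 33 = \frac{375}{11}$)
$\frac{4049 + 2716}{b{\left(52,\frac{1}{-37} \right)} + 2195} = \frac{4049 + 2716}{\frac{375}{11} + 2195} = \frac{6765}{\frac{24520}{11}} = 6765 \cdot \frac{11}{24520} = \frac{14883}{4904}$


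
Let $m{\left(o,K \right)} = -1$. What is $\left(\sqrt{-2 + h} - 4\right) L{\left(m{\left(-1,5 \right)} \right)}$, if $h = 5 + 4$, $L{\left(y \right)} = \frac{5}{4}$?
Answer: $-5 + \frac{5 \sqrt{7}}{4} \approx -1.6928$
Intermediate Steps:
$L{\left(y \right)} = \frac{5}{4}$ ($L{\left(y \right)} = 5 \cdot \frac{1}{4} = \frac{5}{4}$)
$h = 9$
$\left(\sqrt{-2 + h} - 4\right) L{\left(m{\left(-1,5 \right)} \right)} = \left(\sqrt{-2 + 9} - 4\right) \frac{5}{4} = \left(\sqrt{7} - 4\right) \frac{5}{4} = \left(-4 + \sqrt{7}\right) \frac{5}{4} = -5 + \frac{5 \sqrt{7}}{4}$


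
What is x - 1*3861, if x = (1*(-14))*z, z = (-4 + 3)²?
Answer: -3875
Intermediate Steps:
z = 1 (z = (-1)² = 1)
x = -14 (x = (1*(-14))*1 = -14*1 = -14)
x - 1*3861 = -14 - 1*3861 = -14 - 3861 = -3875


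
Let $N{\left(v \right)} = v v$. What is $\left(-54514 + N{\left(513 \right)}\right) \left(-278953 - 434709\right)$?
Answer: $-148909144610$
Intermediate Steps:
$N{\left(v \right)} = v^{2}$
$\left(-54514 + N{\left(513 \right)}\right) \left(-278953 - 434709\right) = \left(-54514 + 513^{2}\right) \left(-278953 - 434709\right) = \left(-54514 + 263169\right) \left(-713662\right) = 208655 \left(-713662\right) = -148909144610$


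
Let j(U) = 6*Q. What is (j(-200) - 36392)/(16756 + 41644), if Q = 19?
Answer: -18139/29200 ≈ -0.62120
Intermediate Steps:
j(U) = 114 (j(U) = 6*19 = 114)
(j(-200) - 36392)/(16756 + 41644) = (114 - 36392)/(16756 + 41644) = -36278/58400 = -36278*1/58400 = -18139/29200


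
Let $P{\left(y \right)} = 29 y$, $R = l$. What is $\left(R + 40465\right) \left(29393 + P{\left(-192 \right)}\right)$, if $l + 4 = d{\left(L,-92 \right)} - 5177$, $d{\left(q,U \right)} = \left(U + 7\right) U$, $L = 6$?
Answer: $1026952800$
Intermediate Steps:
$d{\left(q,U \right)} = U \left(7 + U\right)$ ($d{\left(q,U \right)} = \left(7 + U\right) U = U \left(7 + U\right)$)
$l = 2639$ ($l = -4 - \left(5177 + 92 \left(7 - 92\right)\right) = -4 - -2643 = -4 + \left(7820 - 5177\right) = -4 + 2643 = 2639$)
$R = 2639$
$\left(R + 40465\right) \left(29393 + P{\left(-192 \right)}\right) = \left(2639 + 40465\right) \left(29393 + 29 \left(-192\right)\right) = 43104 \left(29393 - 5568\right) = 43104 \cdot 23825 = 1026952800$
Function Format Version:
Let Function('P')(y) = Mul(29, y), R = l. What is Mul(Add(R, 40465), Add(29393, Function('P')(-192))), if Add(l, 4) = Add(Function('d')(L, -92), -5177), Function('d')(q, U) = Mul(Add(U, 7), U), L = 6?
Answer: 1026952800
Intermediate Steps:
Function('d')(q, U) = Mul(U, Add(7, U)) (Function('d')(q, U) = Mul(Add(7, U), U) = Mul(U, Add(7, U)))
l = 2639 (l = Add(-4, Add(Mul(-92, Add(7, -92)), -5177)) = Add(-4, Add(Mul(-92, -85), -5177)) = Add(-4, Add(7820, -5177)) = Add(-4, 2643) = 2639)
R = 2639
Mul(Add(R, 40465), Add(29393, Function('P')(-192))) = Mul(Add(2639, 40465), Add(29393, Mul(29, -192))) = Mul(43104, Add(29393, -5568)) = Mul(43104, 23825) = 1026952800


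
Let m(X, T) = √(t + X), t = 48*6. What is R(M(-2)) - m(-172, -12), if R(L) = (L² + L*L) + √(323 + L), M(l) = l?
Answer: 8 + √321 - 2*√29 ≈ 15.146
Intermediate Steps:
t = 288
m(X, T) = √(288 + X)
R(L) = √(323 + L) + 2*L² (R(L) = (L² + L²) + √(323 + L) = 2*L² + √(323 + L) = √(323 + L) + 2*L²)
R(M(-2)) - m(-172, -12) = (√(323 - 2) + 2*(-2)²) - √(288 - 172) = (√321 + 2*4) - √116 = (√321 + 8) - 2*√29 = (8 + √321) - 2*√29 = 8 + √321 - 2*√29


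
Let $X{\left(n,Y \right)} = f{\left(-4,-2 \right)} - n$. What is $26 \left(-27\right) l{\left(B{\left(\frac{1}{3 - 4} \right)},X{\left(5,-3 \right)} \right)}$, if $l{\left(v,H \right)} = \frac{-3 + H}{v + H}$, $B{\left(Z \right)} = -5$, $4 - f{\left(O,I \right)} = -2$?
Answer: $-351$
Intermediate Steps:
$f{\left(O,I \right)} = 6$ ($f{\left(O,I \right)} = 4 - -2 = 4 + 2 = 6$)
$X{\left(n,Y \right)} = 6 - n$
$l{\left(v,H \right)} = \frac{-3 + H}{H + v}$
$26 \left(-27\right) l{\left(B{\left(\frac{1}{3 - 4} \right)},X{\left(5,-3 \right)} \right)} = 26 \left(-27\right) \frac{-3 + \left(6 - 5\right)}{\left(6 - 5\right) - 5} = - 702 \frac{-3 + \left(6 - 5\right)}{\left(6 - 5\right) - 5} = - 702 \frac{-3 + 1}{1 - 5} = - 702 \frac{1}{-4} \left(-2\right) = - 702 \left(\left(- \frac{1}{4}\right) \left(-2\right)\right) = \left(-702\right) \frac{1}{2} = -351$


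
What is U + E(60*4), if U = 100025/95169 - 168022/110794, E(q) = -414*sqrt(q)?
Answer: -2454157934/5272077093 - 1656*sqrt(15) ≈ -6414.1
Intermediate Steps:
U = -2454157934/5272077093 (U = 100025*(1/95169) - 168022*1/110794 = 100025/95169 - 84011/55397 = -2454157934/5272077093 ≈ -0.46550)
U + E(60*4) = -2454157934/5272077093 - 414*4*sqrt(15) = -2454157934/5272077093 - 1656*sqrt(15)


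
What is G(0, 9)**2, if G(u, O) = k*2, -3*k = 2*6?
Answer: 64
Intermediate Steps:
k = -4 (k = -2*6/3 = -1/3*12 = -4)
G(u, O) = -8 (G(u, O) = -4*2 = -8)
G(0, 9)**2 = (-8)**2 = 64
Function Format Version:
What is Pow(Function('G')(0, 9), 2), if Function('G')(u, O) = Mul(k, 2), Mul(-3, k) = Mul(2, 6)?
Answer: 64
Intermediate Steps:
k = -4 (k = Mul(Rational(-1, 3), Mul(2, 6)) = Mul(Rational(-1, 3), 12) = -4)
Function('G')(u, O) = -8 (Function('G')(u, O) = Mul(-4, 2) = -8)
Pow(Function('G')(0, 9), 2) = Pow(-8, 2) = 64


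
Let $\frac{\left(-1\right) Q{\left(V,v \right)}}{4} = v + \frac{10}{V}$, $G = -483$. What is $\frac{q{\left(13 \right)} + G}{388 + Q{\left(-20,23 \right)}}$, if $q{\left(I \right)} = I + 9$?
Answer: $- \frac{461}{298} \approx -1.547$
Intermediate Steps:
$q{\left(I \right)} = 9 + I$
$Q{\left(V,v \right)} = - \frac{40}{V} - 4 v$ ($Q{\left(V,v \right)} = - 4 \left(v + \frac{10}{V}\right) = - \frac{40}{V} - 4 v$)
$\frac{q{\left(13 \right)} + G}{388 + Q{\left(-20,23 \right)}} = \frac{\left(9 + 13\right) - 483}{388 - \left(92 + \frac{40}{-20}\right)} = \frac{22 - 483}{388 - 90} = - \frac{461}{388 + \left(2 - 92\right)} = - \frac{461}{388 - 90} = - \frac{461}{298}$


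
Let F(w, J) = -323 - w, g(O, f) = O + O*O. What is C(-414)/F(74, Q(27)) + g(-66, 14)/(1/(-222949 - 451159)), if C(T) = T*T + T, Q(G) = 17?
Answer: -1148093729022/397 ≈ -2.8919e+9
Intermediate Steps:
g(O, f) = O + O²
C(T) = T + T² (C(T) = T² + T = T + T²)
C(-414)/F(74, Q(27)) + g(-66, 14)/(1/(-222949 - 451159)) = (-414*(1 - 414))/(-323 - 1*74) + (-66*(1 - 66))/(1/(-222949 - 451159)) = (-414*(-413))/(-323 - 74) + (-66*(-65))/(1/(-674108)) = 170982/(-397) + 4290/(-1/674108) = 170982*(-1/397) + 4290*(-674108) = -170982/397 - 2891923320 = -1148093729022/397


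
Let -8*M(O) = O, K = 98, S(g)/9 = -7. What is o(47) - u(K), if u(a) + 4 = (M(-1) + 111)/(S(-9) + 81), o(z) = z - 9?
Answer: 5159/144 ≈ 35.826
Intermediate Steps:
S(g) = -63 (S(g) = 9*(-7) = -63)
M(O) = -O/8
o(z) = -9 + z
u(a) = 313/144 (u(a) = -4 + (-⅛*(-1) + 111)/(-63 + 81) = -4 + (⅛ + 111)/18 = -4 + (889/8)*(1/18) = -4 + 889/144 = 313/144)
o(47) - u(K) = (-9 + 47) - 1*313/144 = 38 - 313/144 = 5159/144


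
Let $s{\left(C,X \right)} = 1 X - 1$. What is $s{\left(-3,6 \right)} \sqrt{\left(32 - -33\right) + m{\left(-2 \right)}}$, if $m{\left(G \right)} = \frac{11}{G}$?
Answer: $\frac{5 \sqrt{238}}{2} \approx 38.568$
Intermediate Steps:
$s{\left(C,X \right)} = -1 + X$ ($s{\left(C,X \right)} = X - 1 = -1 + X$)
$s{\left(-3,6 \right)} \sqrt{\left(32 - -33\right) + m{\left(-2 \right)}} = \left(-1 + 6\right) \sqrt{\left(32 - -33\right) + \frac{11}{-2}} = 5 \sqrt{\left(32 + 33\right) + 11 \left(- \frac{1}{2}\right)} = 5 \sqrt{65 - \frac{11}{2}} = 5 \sqrt{\frac{119}{2}} = 5 \frac{\sqrt{238}}{2} = \frac{5 \sqrt{238}}{2}$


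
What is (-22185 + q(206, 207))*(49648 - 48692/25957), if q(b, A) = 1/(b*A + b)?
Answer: -306245589310613569/278051384 ≈ -1.1014e+9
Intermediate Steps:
q(b, A) = 1/(b + A*b) (q(b, A) = 1/(A*b + b) = 1/(b + A*b))
(-22185 + q(206, 207))*(49648 - 48692/25957) = (-22185 + 1/(206*(1 + 207)))*(49648 - 48692/25957) = (-22185 + (1/206)/208)*(49648 - 48692*1/25957) = (-22185 + (1/206)*(1/208))*(49648 - 48692/25957) = (-22185 + 1/42848)*(1288664444/25957) = -950582879/42848*1288664444/25957 = -306245589310613569/278051384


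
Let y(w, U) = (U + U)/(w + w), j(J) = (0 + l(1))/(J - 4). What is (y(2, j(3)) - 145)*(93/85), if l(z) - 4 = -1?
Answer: -27249/170 ≈ -160.29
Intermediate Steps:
l(z) = 3 (l(z) = 4 - 1 = 3)
j(J) = 3/(-4 + J) (j(J) = (0 + 3)/(J - 4) = 3/(-4 + J))
y(w, U) = U/w (y(w, U) = (2*U)/((2*w)) = (2*U)*(1/(2*w)) = U/w)
(y(2, j(3)) - 145)*(93/85) = ((3/(-4 + 3))/2 - 145)*(93/85) = ((3/(-1))*(½) - 145)*(93*(1/85)) = ((3*(-1))*(½) - 145)*(93/85) = (-3*½ - 145)*(93/85) = (-3/2 - 145)*(93/85) = -293/2*93/85 = -27249/170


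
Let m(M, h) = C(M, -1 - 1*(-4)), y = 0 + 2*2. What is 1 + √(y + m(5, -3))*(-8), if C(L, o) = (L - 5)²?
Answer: -15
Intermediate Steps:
y = 4 (y = 0 + 4 = 4)
C(L, o) = (-5 + L)²
m(M, h) = (-5 + M)²
1 + √(y + m(5, -3))*(-8) = 1 + √(4 + (-5 + 5)²)*(-8) = 1 + √(4 + 0²)*(-8) = 1 + √(4 + 0)*(-8) = 1 + √4*(-8) = 1 + 2*(-8) = 1 - 16 = -15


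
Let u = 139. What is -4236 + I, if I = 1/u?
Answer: -588803/139 ≈ -4236.0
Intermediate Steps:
I = 1/139 ≈ 0.0071942
-4236 + I = -4236 + 1/139 = -588803/139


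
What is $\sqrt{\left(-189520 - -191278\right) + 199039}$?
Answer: $\sqrt{200797} \approx 448.1$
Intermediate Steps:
$\sqrt{\left(-189520 - -191278\right) + 199039} = \sqrt{\left(-189520 + 191278\right) + 199039} = \sqrt{1758 + 199039} = \sqrt{200797}$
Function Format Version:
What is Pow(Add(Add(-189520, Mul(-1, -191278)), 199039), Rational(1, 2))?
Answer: Pow(200797, Rational(1, 2)) ≈ 448.10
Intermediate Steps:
Pow(Add(Add(-189520, Mul(-1, -191278)), 199039), Rational(1, 2)) = Pow(Add(Add(-189520, 191278), 199039), Rational(1, 2)) = Pow(Add(1758, 199039), Rational(1, 2)) = Pow(200797, Rational(1, 2))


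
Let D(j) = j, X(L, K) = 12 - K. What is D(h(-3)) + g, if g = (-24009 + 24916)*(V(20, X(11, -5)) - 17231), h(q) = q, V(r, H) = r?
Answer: -15610380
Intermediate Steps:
g = -15610377 (g = (-24009 + 24916)*(20 - 17231) = 907*(-17211) = -15610377)
D(h(-3)) + g = -3 - 15610377 = -15610380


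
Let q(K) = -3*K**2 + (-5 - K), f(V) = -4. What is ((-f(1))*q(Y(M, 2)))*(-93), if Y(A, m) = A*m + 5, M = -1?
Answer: 13020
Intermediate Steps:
Y(A, m) = 5 + A*m
q(K) = -5 - K - 3*K**2
((-f(1))*q(Y(M, 2)))*(-93) = ((-1*(-4))*(-5 - (5 - 1*2) - 3*(5 - 1*2)**2))*(-93) = (4*(-5 - (5 - 2) - 3*(5 - 2)**2))*(-93) = (4*(-5 - 1*3 - 3*3**2))*(-93) = (4*(-5 - 3 - 3*9))*(-93) = (4*(-5 - 3 - 27))*(-93) = (4*(-35))*(-93) = -140*(-93) = 13020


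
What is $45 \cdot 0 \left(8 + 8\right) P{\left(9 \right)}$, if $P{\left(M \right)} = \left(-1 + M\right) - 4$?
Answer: $0$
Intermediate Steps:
$P{\left(M \right)} = -5 + M$
$45 \cdot 0 \left(8 + 8\right) P{\left(9 \right)} = 45 \cdot 0 \left(8 + 8\right) \left(-5 + 9\right) = 45 \cdot 0 \cdot 16 \cdot 4 = 45 \cdot 0 \cdot 4 = 0 \cdot 4 = 0$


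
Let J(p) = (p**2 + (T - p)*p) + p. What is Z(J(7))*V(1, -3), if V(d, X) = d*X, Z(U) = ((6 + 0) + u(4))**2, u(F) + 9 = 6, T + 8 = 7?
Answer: -27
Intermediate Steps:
T = -1 (T = -8 + 7 = -1)
u(F) = -3 (u(F) = -9 + 6 = -3)
J(p) = p + p**2 + p*(-1 - p) (J(p) = (p**2 + (-1 - p)*p) + p = (p**2 + p*(-1 - p)) + p = p + p**2 + p*(-1 - p))
Z(U) = 9 (Z(U) = ((6 + 0) - 3)**2 = (6 - 3)**2 = 3**2 = 9)
V(d, X) = X*d
Z(J(7))*V(1, -3) = 9*(-3*1) = 9*(-3) = -27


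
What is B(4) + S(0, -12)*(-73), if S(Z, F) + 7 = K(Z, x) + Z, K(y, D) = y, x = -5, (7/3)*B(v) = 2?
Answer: 3583/7 ≈ 511.86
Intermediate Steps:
B(v) = 6/7 (B(v) = (3/7)*2 = 6/7)
S(Z, F) = -7 + 2*Z (S(Z, F) = -7 + (Z + Z) = -7 + 2*Z)
B(4) + S(0, -12)*(-73) = 6/7 + (-7 + 2*0)*(-73) = 6/7 + (-7 + 0)*(-73) = 6/7 - 7*(-73) = 6/7 + 511 = 3583/7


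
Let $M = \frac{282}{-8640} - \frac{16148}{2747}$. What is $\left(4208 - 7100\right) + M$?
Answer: $- \frac{11463208789}{3955680} \approx -2897.9$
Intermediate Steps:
$M = - \frac{23382229}{3955680}$ ($M = 282 \left(- \frac{1}{8640}\right) - \frac{16148}{2747} = - \frac{47}{1440} - \frac{16148}{2747} = - \frac{23382229}{3955680} \approx -5.911$)
$\left(4208 - 7100\right) + M = \left(4208 - 7100\right) - \frac{23382229}{3955680} = -2892 - \frac{23382229}{3955680} = - \frac{11463208789}{3955680}$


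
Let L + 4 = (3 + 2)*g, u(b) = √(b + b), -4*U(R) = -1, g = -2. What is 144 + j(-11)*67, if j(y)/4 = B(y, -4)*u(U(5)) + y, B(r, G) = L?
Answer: -2804 - 1876*√2 ≈ -5457.1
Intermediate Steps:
U(R) = ¼ (U(R) = -¼*(-1) = ¼)
u(b) = √2*√b (u(b) = √(2*b) = √2*√b)
L = -14 (L = -4 + (3 + 2)*(-2) = -4 + 5*(-2) = -4 - 10 = -14)
B(r, G) = -14
j(y) = -28*√2 + 4*y (j(y) = 4*(-14*√2*√(¼) + y) = 4*(-14*√2/2 + y) = 4*(-7*√2 + y) = 4*(y - 7*√2) = -28*√2 + 4*y)
144 + j(-11)*67 = 144 + (-28*√2 + 4*(-11))*67 = 144 + (-28*√2 - 44)*67 = 144 + (-44 - 28*√2)*67 = 144 + (-2948 - 1876*√2) = -2804 - 1876*√2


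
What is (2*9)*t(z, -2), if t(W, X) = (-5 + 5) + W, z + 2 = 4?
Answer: 36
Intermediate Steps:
z = 2 (z = -2 + 4 = 2)
t(W, X) = W (t(W, X) = 0 + W = W)
(2*9)*t(z, -2) = (2*9)*2 = 18*2 = 36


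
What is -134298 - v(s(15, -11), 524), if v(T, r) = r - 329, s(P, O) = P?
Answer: -134493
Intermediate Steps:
v(T, r) = -329 + r
-134298 - v(s(15, -11), 524) = -134298 - (-329 + 524) = -134298 - 1*195 = -134298 - 195 = -134493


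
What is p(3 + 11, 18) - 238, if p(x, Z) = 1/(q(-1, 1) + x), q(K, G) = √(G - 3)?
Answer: (-238*√2 + 3331*I)/(√2 - 14*I) ≈ -237.93 - 0.0071425*I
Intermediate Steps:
q(K, G) = √(-3 + G)
p(x, Z) = 1/(x + I*√2) (p(x, Z) = 1/(√(-3 + 1) + x) = 1/(√(-2) + x) = 1/(I*√2 + x) = 1/(x + I*√2))
p(3 + 11, 18) - 238 = 1/((3 + 11) + I*√2) - 238 = 1/(14 + I*√2) - 238 = -238 + 1/(14 + I*√2)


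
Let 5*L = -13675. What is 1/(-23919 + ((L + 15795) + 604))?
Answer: -1/10255 ≈ -9.7513e-5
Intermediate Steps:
L = -2735 (L = (⅕)*(-13675) = -2735)
1/(-23919 + ((L + 15795) + 604)) = 1/(-23919 + ((-2735 + 15795) + 604)) = 1/(-23919 + (13060 + 604)) = 1/(-23919 + 13664) = 1/(-10255) = -1/10255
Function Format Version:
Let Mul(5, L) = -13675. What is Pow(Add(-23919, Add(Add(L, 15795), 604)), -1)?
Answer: Rational(-1, 10255) ≈ -9.7513e-5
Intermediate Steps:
L = -2735 (L = Mul(Rational(1, 5), -13675) = -2735)
Pow(Add(-23919, Add(Add(L, 15795), 604)), -1) = Pow(Add(-23919, Add(Add(-2735, 15795), 604)), -1) = Pow(Add(-23919, Add(13060, 604)), -1) = Pow(Add(-23919, 13664), -1) = Pow(-10255, -1) = Rational(-1, 10255)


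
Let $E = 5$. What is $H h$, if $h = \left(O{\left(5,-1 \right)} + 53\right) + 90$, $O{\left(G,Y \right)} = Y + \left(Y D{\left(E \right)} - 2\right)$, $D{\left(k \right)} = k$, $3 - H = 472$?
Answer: $-63315$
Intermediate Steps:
$H = -469$ ($H = 3 - 472 = -469$)
$O{\left(G,Y \right)} = -2 + 6 Y$ ($O{\left(G,Y \right)} = Y + \left(Y 5 - 2\right) = Y + \left(5 Y - 2\right) = Y + \left(-2 + 5 Y\right) = -2 + 6 Y$)
$h = 135$ ($h = \left(\left(-2 + 6 \left(-1\right)\right) + 53\right) + 90 = \left(\left(-2 - 6\right) + 53\right) + 90 = \left(-8 + 53\right) + 90 = 45 + 90 = 135$)
$H h = \left(-469\right) 135 = -63315$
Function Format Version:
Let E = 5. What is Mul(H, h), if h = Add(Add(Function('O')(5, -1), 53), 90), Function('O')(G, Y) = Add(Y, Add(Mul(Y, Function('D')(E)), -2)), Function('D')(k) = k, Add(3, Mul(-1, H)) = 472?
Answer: -63315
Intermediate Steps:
H = -469 (H = Add(3, Mul(-1, 472)) = Add(3, -472) = -469)
Function('O')(G, Y) = Add(-2, Mul(6, Y)) (Function('O')(G, Y) = Add(Y, Add(Mul(Y, 5), -2)) = Add(Y, Add(Mul(5, Y), -2)) = Add(Y, Add(-2, Mul(5, Y))) = Add(-2, Mul(6, Y)))
h = 135 (h = Add(Add(Add(-2, Mul(6, -1)), 53), 90) = Add(Add(Add(-2, -6), 53), 90) = Add(Add(-8, 53), 90) = Add(45, 90) = 135)
Mul(H, h) = Mul(-469, 135) = -63315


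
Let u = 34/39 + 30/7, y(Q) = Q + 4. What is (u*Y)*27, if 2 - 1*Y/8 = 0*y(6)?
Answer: 202752/91 ≈ 2228.0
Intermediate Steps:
y(Q) = 4 + Q
u = 1408/273 (u = 34*(1/39) + 30*(⅐) = 34/39 + 30/7 = 1408/273 ≈ 5.1575)
Y = 16 (Y = 16 - 0*(4 + 6) = 16 - 0*10 = 16 - 8*0 = 16 + 0 = 16)
(u*Y)*27 = ((1408/273)*16)*27 = (22528/273)*27 = 202752/91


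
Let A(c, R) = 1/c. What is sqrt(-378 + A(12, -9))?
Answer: I*sqrt(13605)/6 ≈ 19.44*I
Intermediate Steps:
sqrt(-378 + A(12, -9)) = sqrt(-378 + 1/12) = sqrt(-4535/12) = I*sqrt(13605)/6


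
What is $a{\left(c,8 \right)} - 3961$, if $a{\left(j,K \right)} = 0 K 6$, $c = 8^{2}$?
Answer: $-3961$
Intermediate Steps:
$c = 64$
$a{\left(j,K \right)} = 0$ ($a{\left(j,K \right)} = 0 \cdot 6 = 0$)
$a{\left(c,8 \right)} - 3961 = 0 - 3961 = -3961$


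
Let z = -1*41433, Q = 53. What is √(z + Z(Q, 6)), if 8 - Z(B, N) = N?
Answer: I*√41431 ≈ 203.55*I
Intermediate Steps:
Z(B, N) = 8 - N
z = -41433
√(z + Z(Q, 6)) = √(-41433 + (8 - 1*6)) = √(-41433 + (8 - 6)) = √(-41433 + 2) = √(-41431) = I*√41431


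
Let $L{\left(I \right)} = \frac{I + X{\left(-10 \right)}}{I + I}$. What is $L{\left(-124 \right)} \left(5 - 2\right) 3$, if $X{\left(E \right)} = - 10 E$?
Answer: $\frac{27}{31} \approx 0.87097$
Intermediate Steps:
$L{\left(I \right)} = \frac{100 + I}{2 I}$ ($L{\left(I \right)} = \frac{I - -100}{I + I} = \frac{I + 100}{2 I} = \left(100 + I\right) \frac{1}{2 I} = \frac{100 + I}{2 I}$)
$L{\left(-124 \right)} \left(5 - 2\right) 3 = \frac{100 - 124}{2 \left(-124\right)} \left(5 - 2\right) 3 = \frac{1}{2} \left(- \frac{1}{124}\right) \left(-24\right) 3 \cdot 3 = \frac{3}{31} \cdot 9 = \frac{27}{31}$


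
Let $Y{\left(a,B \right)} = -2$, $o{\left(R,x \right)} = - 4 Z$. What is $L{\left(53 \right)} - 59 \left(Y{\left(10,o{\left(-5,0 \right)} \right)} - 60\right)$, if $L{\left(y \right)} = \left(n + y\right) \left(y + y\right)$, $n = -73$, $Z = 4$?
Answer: $1538$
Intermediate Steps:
$o{\left(R,x \right)} = -16$ ($o{\left(R,x \right)} = \left(-4\right) 4 = -16$)
$L{\left(y \right)} = 2 y \left(-73 + y\right)$ ($L{\left(y \right)} = \left(-73 + y\right) \left(y + y\right) = \left(-73 + y\right) 2 y = 2 y \left(-73 + y\right)$)
$L{\left(53 \right)} - 59 \left(Y{\left(10,o{\left(-5,0 \right)} \right)} - 60\right) = 2 \cdot 53 \left(-73 + 53\right) - 59 \left(-2 - 60\right) = 2 \cdot 53 \left(-20\right) - -3658 = -2120 + 3658 = 1538$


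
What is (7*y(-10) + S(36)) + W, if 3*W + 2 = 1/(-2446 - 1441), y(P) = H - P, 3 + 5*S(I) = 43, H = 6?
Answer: 1391545/11661 ≈ 119.33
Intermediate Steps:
S(I) = 8 (S(I) = -3/5 + (1/5)*43 = -3/5 + 43/5 = 8)
y(P) = 6 - P
W = -7775/11661 (W = -2/3 + 1/(3*(-2446 - 1441)) = -2/3 + (1/3)/(-3887) = -2/3 + (1/3)*(-1/3887) = -2/3 - 1/11661 = -7775/11661 ≈ -0.66675)
(7*y(-10) + S(36)) + W = (7*(6 - 1*(-10)) + 8) - 7775/11661 = (7*(6 + 10) + 8) - 7775/11661 = (7*16 + 8) - 7775/11661 = (112 + 8) - 7775/11661 = 120 - 7775/11661 = 1391545/11661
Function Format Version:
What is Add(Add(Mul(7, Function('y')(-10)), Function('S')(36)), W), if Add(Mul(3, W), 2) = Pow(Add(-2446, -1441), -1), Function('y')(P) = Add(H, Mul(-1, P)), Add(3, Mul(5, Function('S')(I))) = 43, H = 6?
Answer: Rational(1391545, 11661) ≈ 119.33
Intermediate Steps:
Function('S')(I) = 8 (Function('S')(I) = Add(Rational(-3, 5), Mul(Rational(1, 5), 43)) = Add(Rational(-3, 5), Rational(43, 5)) = 8)
Function('y')(P) = Add(6, Mul(-1, P))
W = Rational(-7775, 11661) (W = Add(Rational(-2, 3), Mul(Rational(1, 3), Pow(Add(-2446, -1441), -1))) = Add(Rational(-2, 3), Mul(Rational(1, 3), Pow(-3887, -1))) = Add(Rational(-2, 3), Mul(Rational(1, 3), Rational(-1, 3887))) = Add(Rational(-2, 3), Rational(-1, 11661)) = Rational(-7775, 11661) ≈ -0.66675)
Add(Add(Mul(7, Function('y')(-10)), Function('S')(36)), W) = Add(Add(Mul(7, Add(6, Mul(-1, -10))), 8), Rational(-7775, 11661)) = Add(Add(Mul(7, Add(6, 10)), 8), Rational(-7775, 11661)) = Add(Add(Mul(7, 16), 8), Rational(-7775, 11661)) = Add(Add(112, 8), Rational(-7775, 11661)) = Add(120, Rational(-7775, 11661)) = Rational(1391545, 11661)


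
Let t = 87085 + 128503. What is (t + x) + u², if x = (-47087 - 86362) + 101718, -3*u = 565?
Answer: 1973938/9 ≈ 2.1933e+5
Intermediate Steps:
u = -565/3 (u = -⅓*565 = -565/3 ≈ -188.33)
t = 215588
x = -31731 (x = -133449 + 101718 = -31731)
(t + x) + u² = (215588 - 31731) + (-565/3)² = 183857 + 319225/9 = 1973938/9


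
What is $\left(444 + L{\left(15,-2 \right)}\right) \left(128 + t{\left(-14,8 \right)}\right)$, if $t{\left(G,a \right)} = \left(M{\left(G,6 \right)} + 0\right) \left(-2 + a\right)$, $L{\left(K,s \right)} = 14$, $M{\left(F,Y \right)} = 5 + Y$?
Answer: $88852$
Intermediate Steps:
$t{\left(G,a \right)} = -22 + 11 a$ ($t{\left(G,a \right)} = \left(\left(5 + 6\right) + 0\right) \left(-2 + a\right) = \left(11 + 0\right) \left(-2 + a\right) = 11 \left(-2 + a\right) = -22 + 11 a$)
$\left(444 + L{\left(15,-2 \right)}\right) \left(128 + t{\left(-14,8 \right)}\right) = \left(444 + 14\right) \left(128 + \left(-22 + 11 \cdot 8\right)\right) = 458 \left(128 + \left(-22 + 88\right)\right) = 458 \left(128 + 66\right) = 458 \cdot 194 = 88852$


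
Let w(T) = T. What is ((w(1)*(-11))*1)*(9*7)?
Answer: -693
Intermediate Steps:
((w(1)*(-11))*1)*(9*7) = ((1*(-11))*1)*(9*7) = -11*1*63 = -11*63 = -693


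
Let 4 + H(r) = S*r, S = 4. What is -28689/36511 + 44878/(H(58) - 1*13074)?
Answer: -1003539776/234510153 ≈ -4.2793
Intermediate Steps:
H(r) = -4 + 4*r
-28689/36511 + 44878/(H(58) - 1*13074) = -28689/36511 + 44878/((-4 + 4*58) - 1*13074) = -28689*1/36511 + 44878/((-4 + 232) - 13074) = -28689/36511 + 44878/(228 - 13074) = -28689/36511 + 44878/(-12846) = -28689/36511 + 44878*(-1/12846) = -28689/36511 - 22439/6423 = -1003539776/234510153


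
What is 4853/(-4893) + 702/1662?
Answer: -771800/1355361 ≈ -0.56944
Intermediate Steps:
4853/(-4893) + 702/1662 = 4853*(-1/4893) + 702*(1/1662) = -4853/4893 + 117/277 = -771800/1355361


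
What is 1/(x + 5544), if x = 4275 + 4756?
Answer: 1/14575 ≈ 6.8611e-5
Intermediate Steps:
x = 9031
1/(x + 5544) = 1/(9031 + 5544) = 1/14575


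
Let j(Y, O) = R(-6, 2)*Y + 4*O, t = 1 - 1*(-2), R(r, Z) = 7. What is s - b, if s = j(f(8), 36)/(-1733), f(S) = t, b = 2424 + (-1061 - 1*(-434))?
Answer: -3114366/1733 ≈ -1797.1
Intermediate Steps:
b = 1797 (b = 2424 + (-1061 + 434) = 2424 - 627 = 1797)
t = 3 (t = 1 + 2 = 3)
f(S) = 3
j(Y, O) = 4*O + 7*Y (j(Y, O) = 7*Y + 4*O = 4*O + 7*Y)
s = -165/1733 (s = (4*36 + 7*3)/(-1733) = (144 + 21)*(-1/1733) = 165*(-1/1733) = -165/1733 ≈ -0.095211)
s - b = -165/1733 - 1*1797 = -165/1733 - 1797 = -3114366/1733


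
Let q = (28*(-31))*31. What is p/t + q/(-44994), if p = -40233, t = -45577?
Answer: 1518314759/1025345769 ≈ 1.4808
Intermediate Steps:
q = -26908 (q = -868*31 = -26908)
p/t + q/(-44994) = -40233/(-45577) - 26908/(-44994) = -40233*(-1/45577) - 26908*(-1/44994) = 40233/45577 + 13454/22497 = 1518314759/1025345769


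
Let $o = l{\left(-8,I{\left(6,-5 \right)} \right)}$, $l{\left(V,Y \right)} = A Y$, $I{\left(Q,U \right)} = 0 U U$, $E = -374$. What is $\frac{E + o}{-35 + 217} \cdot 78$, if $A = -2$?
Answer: $- \frac{1122}{7} \approx -160.29$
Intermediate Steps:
$I{\left(Q,U \right)} = 0$ ($I{\left(Q,U \right)} = 0 U = 0$)
$l{\left(V,Y \right)} = - 2 Y$
$o = 0$ ($o = \left(-2\right) 0 = 0$)
$\frac{E + o}{-35 + 217} \cdot 78 = \frac{-374 + 0}{-35 + 217} \cdot 78 = - \frac{374}{182} \cdot 78 = \left(-374\right) \frac{1}{182} \cdot 78 = \left(- \frac{187}{91}\right) 78 = - \frac{1122}{7}$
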